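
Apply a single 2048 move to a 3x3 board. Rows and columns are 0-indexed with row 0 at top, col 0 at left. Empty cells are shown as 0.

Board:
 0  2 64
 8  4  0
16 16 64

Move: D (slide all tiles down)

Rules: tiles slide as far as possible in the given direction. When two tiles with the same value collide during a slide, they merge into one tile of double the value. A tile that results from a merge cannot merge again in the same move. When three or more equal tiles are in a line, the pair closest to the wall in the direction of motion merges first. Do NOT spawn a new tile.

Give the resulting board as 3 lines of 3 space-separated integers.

Answer:   0   2   0
  8   4   0
 16  16 128

Derivation:
Slide down:
col 0: [0, 8, 16] -> [0, 8, 16]
col 1: [2, 4, 16] -> [2, 4, 16]
col 2: [64, 0, 64] -> [0, 0, 128]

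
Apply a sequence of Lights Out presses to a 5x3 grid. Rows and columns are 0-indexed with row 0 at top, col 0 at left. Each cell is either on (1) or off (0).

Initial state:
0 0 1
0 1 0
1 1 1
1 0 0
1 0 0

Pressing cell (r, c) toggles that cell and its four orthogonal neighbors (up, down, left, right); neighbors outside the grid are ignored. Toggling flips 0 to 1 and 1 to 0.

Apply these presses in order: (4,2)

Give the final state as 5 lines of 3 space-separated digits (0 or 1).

After press 1 at (4,2):
0 0 1
0 1 0
1 1 1
1 0 1
1 1 1

Answer: 0 0 1
0 1 0
1 1 1
1 0 1
1 1 1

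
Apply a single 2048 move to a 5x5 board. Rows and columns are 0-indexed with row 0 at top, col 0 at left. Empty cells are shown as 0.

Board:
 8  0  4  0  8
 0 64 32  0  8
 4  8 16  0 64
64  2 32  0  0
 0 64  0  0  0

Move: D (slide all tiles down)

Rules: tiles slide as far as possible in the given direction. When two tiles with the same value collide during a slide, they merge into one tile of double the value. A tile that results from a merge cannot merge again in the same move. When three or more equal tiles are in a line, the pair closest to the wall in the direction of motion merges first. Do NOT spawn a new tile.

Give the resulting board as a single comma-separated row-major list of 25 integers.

Answer: 0, 0, 0, 0, 0, 0, 64, 4, 0, 0, 8, 8, 32, 0, 0, 4, 2, 16, 0, 16, 64, 64, 32, 0, 64

Derivation:
Slide down:
col 0: [8, 0, 4, 64, 0] -> [0, 0, 8, 4, 64]
col 1: [0, 64, 8, 2, 64] -> [0, 64, 8, 2, 64]
col 2: [4, 32, 16, 32, 0] -> [0, 4, 32, 16, 32]
col 3: [0, 0, 0, 0, 0] -> [0, 0, 0, 0, 0]
col 4: [8, 8, 64, 0, 0] -> [0, 0, 0, 16, 64]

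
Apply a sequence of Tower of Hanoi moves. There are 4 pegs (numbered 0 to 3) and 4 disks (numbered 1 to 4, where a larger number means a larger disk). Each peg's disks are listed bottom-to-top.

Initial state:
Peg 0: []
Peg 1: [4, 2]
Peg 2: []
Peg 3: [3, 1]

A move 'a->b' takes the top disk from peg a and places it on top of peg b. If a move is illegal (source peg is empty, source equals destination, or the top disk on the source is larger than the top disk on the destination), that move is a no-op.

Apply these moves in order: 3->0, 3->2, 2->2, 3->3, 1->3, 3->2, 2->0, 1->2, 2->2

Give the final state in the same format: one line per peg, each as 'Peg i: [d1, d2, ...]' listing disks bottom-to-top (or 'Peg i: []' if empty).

Answer: Peg 0: [1]
Peg 1: [4]
Peg 2: [3, 2]
Peg 3: []

Derivation:
After move 1 (3->0):
Peg 0: [1]
Peg 1: [4, 2]
Peg 2: []
Peg 3: [3]

After move 2 (3->2):
Peg 0: [1]
Peg 1: [4, 2]
Peg 2: [3]
Peg 3: []

After move 3 (2->2):
Peg 0: [1]
Peg 1: [4, 2]
Peg 2: [3]
Peg 3: []

After move 4 (3->3):
Peg 0: [1]
Peg 1: [4, 2]
Peg 2: [3]
Peg 3: []

After move 5 (1->3):
Peg 0: [1]
Peg 1: [4]
Peg 2: [3]
Peg 3: [2]

After move 6 (3->2):
Peg 0: [1]
Peg 1: [4]
Peg 2: [3, 2]
Peg 3: []

After move 7 (2->0):
Peg 0: [1]
Peg 1: [4]
Peg 2: [3, 2]
Peg 3: []

After move 8 (1->2):
Peg 0: [1]
Peg 1: [4]
Peg 2: [3, 2]
Peg 3: []

After move 9 (2->2):
Peg 0: [1]
Peg 1: [4]
Peg 2: [3, 2]
Peg 3: []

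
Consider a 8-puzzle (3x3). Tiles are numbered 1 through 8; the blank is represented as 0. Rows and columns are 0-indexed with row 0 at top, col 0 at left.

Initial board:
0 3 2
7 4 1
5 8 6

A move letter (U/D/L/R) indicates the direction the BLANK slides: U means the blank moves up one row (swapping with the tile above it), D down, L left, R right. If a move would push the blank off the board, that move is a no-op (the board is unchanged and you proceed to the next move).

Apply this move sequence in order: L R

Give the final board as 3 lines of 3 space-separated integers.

After move 1 (L):
0 3 2
7 4 1
5 8 6

After move 2 (R):
3 0 2
7 4 1
5 8 6

Answer: 3 0 2
7 4 1
5 8 6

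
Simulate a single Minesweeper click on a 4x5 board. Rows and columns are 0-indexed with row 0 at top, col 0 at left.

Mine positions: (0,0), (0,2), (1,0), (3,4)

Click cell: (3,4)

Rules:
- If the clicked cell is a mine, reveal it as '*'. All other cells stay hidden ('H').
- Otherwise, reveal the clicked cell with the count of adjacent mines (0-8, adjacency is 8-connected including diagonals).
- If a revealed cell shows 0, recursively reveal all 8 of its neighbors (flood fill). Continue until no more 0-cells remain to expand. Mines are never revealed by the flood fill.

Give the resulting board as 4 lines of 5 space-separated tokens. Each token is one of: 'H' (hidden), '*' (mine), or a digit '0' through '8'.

H H H H H
H H H H H
H H H H H
H H H H *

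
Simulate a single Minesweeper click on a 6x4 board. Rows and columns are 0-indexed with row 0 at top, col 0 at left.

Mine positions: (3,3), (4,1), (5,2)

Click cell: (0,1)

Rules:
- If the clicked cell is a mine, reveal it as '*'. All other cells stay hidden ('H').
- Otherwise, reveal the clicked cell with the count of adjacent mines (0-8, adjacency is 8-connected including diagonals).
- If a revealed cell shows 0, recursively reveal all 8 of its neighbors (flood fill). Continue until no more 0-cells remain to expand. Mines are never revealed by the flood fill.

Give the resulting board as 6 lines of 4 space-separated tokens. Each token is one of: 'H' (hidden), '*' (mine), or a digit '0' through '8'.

0 0 0 0
0 0 0 0
0 0 1 1
1 1 2 H
H H H H
H H H H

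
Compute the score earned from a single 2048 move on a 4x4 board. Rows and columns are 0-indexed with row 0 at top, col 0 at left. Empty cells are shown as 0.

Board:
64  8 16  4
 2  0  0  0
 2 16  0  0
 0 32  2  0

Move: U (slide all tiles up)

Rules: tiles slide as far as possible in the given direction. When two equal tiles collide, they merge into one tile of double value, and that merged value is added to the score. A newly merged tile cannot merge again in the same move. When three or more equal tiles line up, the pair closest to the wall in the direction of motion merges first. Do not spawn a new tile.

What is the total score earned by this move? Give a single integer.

Slide up:
col 0: [64, 2, 2, 0] -> [64, 4, 0, 0]  score +4 (running 4)
col 1: [8, 0, 16, 32] -> [8, 16, 32, 0]  score +0 (running 4)
col 2: [16, 0, 0, 2] -> [16, 2, 0, 0]  score +0 (running 4)
col 3: [4, 0, 0, 0] -> [4, 0, 0, 0]  score +0 (running 4)
Board after move:
64  8 16  4
 4 16  2  0
 0 32  0  0
 0  0  0  0

Answer: 4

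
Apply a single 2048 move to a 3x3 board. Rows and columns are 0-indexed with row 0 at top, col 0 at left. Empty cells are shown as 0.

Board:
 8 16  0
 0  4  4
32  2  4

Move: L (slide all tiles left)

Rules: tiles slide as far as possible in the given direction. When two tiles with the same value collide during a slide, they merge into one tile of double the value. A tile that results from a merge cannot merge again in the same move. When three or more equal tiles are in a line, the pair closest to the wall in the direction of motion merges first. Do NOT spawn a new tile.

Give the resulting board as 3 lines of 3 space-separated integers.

Answer:  8 16  0
 8  0  0
32  2  4

Derivation:
Slide left:
row 0: [8, 16, 0] -> [8, 16, 0]
row 1: [0, 4, 4] -> [8, 0, 0]
row 2: [32, 2, 4] -> [32, 2, 4]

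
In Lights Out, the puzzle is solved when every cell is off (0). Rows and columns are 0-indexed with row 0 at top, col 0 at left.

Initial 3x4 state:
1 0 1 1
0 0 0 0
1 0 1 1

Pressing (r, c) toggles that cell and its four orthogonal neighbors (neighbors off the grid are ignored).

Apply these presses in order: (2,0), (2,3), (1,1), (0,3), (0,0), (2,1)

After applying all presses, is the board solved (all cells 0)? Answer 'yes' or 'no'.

After press 1 at (2,0):
1 0 1 1
1 0 0 0
0 1 1 1

After press 2 at (2,3):
1 0 1 1
1 0 0 1
0 1 0 0

After press 3 at (1,1):
1 1 1 1
0 1 1 1
0 0 0 0

After press 4 at (0,3):
1 1 0 0
0 1 1 0
0 0 0 0

After press 5 at (0,0):
0 0 0 0
1 1 1 0
0 0 0 0

After press 6 at (2,1):
0 0 0 0
1 0 1 0
1 1 1 0

Lights still on: 5

Answer: no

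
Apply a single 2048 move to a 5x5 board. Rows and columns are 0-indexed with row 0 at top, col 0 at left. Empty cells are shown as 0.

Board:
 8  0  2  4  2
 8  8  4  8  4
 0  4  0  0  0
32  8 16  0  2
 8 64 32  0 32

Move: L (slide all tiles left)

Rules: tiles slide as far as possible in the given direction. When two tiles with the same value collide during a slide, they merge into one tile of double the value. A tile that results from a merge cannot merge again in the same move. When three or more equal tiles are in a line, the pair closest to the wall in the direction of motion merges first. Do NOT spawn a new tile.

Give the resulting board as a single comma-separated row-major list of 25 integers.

Answer: 8, 2, 4, 2, 0, 16, 4, 8, 4, 0, 4, 0, 0, 0, 0, 32, 8, 16, 2, 0, 8, 64, 64, 0, 0

Derivation:
Slide left:
row 0: [8, 0, 2, 4, 2] -> [8, 2, 4, 2, 0]
row 1: [8, 8, 4, 8, 4] -> [16, 4, 8, 4, 0]
row 2: [0, 4, 0, 0, 0] -> [4, 0, 0, 0, 0]
row 3: [32, 8, 16, 0, 2] -> [32, 8, 16, 2, 0]
row 4: [8, 64, 32, 0, 32] -> [8, 64, 64, 0, 0]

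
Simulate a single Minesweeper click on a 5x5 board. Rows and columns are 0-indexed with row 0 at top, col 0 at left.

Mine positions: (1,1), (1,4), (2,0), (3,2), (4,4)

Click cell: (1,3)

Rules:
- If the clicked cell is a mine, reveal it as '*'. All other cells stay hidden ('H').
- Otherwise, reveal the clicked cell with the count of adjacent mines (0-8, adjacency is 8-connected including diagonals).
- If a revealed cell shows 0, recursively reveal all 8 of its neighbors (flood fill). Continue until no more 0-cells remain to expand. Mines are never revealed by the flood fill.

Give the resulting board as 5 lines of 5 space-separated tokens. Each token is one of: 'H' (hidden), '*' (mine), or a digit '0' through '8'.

H H H H H
H H H 1 H
H H H H H
H H H H H
H H H H H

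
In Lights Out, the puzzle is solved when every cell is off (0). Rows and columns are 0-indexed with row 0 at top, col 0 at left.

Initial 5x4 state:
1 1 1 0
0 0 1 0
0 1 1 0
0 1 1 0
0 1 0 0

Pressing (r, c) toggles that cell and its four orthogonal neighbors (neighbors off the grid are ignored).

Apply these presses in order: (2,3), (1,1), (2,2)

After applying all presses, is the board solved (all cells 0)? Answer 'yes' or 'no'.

Answer: no

Derivation:
After press 1 at (2,3):
1 1 1 0
0 0 1 1
0 1 0 1
0 1 1 1
0 1 0 0

After press 2 at (1,1):
1 0 1 0
1 1 0 1
0 0 0 1
0 1 1 1
0 1 0 0

After press 3 at (2,2):
1 0 1 0
1 1 1 1
0 1 1 0
0 1 0 1
0 1 0 0

Lights still on: 11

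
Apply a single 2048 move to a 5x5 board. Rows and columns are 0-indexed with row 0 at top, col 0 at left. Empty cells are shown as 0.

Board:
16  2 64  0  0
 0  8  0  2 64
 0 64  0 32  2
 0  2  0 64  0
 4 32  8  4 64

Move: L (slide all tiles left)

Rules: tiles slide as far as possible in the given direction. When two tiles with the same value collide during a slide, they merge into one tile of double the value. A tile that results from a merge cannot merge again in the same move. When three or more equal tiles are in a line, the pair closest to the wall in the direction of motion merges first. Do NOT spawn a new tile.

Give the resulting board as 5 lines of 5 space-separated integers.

Answer: 16  2 64  0  0
 8  2 64  0  0
64 32  2  0  0
 2 64  0  0  0
 4 32  8  4 64

Derivation:
Slide left:
row 0: [16, 2, 64, 0, 0] -> [16, 2, 64, 0, 0]
row 1: [0, 8, 0, 2, 64] -> [8, 2, 64, 0, 0]
row 2: [0, 64, 0, 32, 2] -> [64, 32, 2, 0, 0]
row 3: [0, 2, 0, 64, 0] -> [2, 64, 0, 0, 0]
row 4: [4, 32, 8, 4, 64] -> [4, 32, 8, 4, 64]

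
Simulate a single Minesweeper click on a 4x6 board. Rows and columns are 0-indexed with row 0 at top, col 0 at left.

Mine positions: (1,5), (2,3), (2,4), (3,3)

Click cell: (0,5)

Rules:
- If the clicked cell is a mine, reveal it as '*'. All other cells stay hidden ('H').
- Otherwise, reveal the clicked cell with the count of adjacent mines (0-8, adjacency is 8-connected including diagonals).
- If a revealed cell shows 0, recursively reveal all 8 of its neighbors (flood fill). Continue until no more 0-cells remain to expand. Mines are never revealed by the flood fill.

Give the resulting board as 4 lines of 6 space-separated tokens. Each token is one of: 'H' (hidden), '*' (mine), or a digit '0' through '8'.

H H H H H 1
H H H H H H
H H H H H H
H H H H H H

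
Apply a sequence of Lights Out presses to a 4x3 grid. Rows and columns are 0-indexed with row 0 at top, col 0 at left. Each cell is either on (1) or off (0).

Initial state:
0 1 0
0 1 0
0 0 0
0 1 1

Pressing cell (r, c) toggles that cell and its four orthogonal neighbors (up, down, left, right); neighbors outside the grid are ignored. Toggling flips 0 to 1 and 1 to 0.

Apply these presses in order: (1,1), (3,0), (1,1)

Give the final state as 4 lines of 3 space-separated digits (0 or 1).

After press 1 at (1,1):
0 0 0
1 0 1
0 1 0
0 1 1

After press 2 at (3,0):
0 0 0
1 0 1
1 1 0
1 0 1

After press 3 at (1,1):
0 1 0
0 1 0
1 0 0
1 0 1

Answer: 0 1 0
0 1 0
1 0 0
1 0 1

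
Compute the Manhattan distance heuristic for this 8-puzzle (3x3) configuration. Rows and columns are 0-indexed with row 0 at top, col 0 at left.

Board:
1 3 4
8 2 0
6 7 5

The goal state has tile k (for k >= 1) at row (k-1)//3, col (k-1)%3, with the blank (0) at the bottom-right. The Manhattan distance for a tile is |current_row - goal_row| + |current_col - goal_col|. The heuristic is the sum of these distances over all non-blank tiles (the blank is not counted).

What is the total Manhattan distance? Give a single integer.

Tile 1: at (0,0), goal (0,0), distance |0-0|+|0-0| = 0
Tile 3: at (0,1), goal (0,2), distance |0-0|+|1-2| = 1
Tile 4: at (0,2), goal (1,0), distance |0-1|+|2-0| = 3
Tile 8: at (1,0), goal (2,1), distance |1-2|+|0-1| = 2
Tile 2: at (1,1), goal (0,1), distance |1-0|+|1-1| = 1
Tile 6: at (2,0), goal (1,2), distance |2-1|+|0-2| = 3
Tile 7: at (2,1), goal (2,0), distance |2-2|+|1-0| = 1
Tile 5: at (2,2), goal (1,1), distance |2-1|+|2-1| = 2
Sum: 0 + 1 + 3 + 2 + 1 + 3 + 1 + 2 = 13

Answer: 13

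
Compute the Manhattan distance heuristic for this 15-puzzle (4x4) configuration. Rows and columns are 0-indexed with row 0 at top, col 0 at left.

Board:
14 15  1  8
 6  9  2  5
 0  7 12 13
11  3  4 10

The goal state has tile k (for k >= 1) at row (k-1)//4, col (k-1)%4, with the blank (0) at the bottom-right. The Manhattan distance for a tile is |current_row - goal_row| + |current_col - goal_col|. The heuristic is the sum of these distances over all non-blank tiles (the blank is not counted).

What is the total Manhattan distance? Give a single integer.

Answer: 40

Derivation:
Tile 14: at (0,0), goal (3,1), distance |0-3|+|0-1| = 4
Tile 15: at (0,1), goal (3,2), distance |0-3|+|1-2| = 4
Tile 1: at (0,2), goal (0,0), distance |0-0|+|2-0| = 2
Tile 8: at (0,3), goal (1,3), distance |0-1|+|3-3| = 1
Tile 6: at (1,0), goal (1,1), distance |1-1|+|0-1| = 1
Tile 9: at (1,1), goal (2,0), distance |1-2|+|1-0| = 2
Tile 2: at (1,2), goal (0,1), distance |1-0|+|2-1| = 2
Tile 5: at (1,3), goal (1,0), distance |1-1|+|3-0| = 3
Tile 7: at (2,1), goal (1,2), distance |2-1|+|1-2| = 2
Tile 12: at (2,2), goal (2,3), distance |2-2|+|2-3| = 1
Tile 13: at (2,3), goal (3,0), distance |2-3|+|3-0| = 4
Tile 11: at (3,0), goal (2,2), distance |3-2|+|0-2| = 3
Tile 3: at (3,1), goal (0,2), distance |3-0|+|1-2| = 4
Tile 4: at (3,2), goal (0,3), distance |3-0|+|2-3| = 4
Tile 10: at (3,3), goal (2,1), distance |3-2|+|3-1| = 3
Sum: 4 + 4 + 2 + 1 + 1 + 2 + 2 + 3 + 2 + 1 + 4 + 3 + 4 + 4 + 3 = 40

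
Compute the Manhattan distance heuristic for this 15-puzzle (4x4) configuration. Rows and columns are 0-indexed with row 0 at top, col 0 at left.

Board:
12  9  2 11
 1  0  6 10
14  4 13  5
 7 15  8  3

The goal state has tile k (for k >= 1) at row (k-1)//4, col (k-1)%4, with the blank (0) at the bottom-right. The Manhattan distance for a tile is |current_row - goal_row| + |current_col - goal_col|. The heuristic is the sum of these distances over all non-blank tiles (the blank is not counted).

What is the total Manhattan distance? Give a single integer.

Answer: 42

Derivation:
Tile 12: (0,0)->(2,3) = 5
Tile 9: (0,1)->(2,0) = 3
Tile 2: (0,2)->(0,1) = 1
Tile 11: (0,3)->(2,2) = 3
Tile 1: (1,0)->(0,0) = 1
Tile 6: (1,2)->(1,1) = 1
Tile 10: (1,3)->(2,1) = 3
Tile 14: (2,0)->(3,1) = 2
Tile 4: (2,1)->(0,3) = 4
Tile 13: (2,2)->(3,0) = 3
Tile 5: (2,3)->(1,0) = 4
Tile 7: (3,0)->(1,2) = 4
Tile 15: (3,1)->(3,2) = 1
Tile 8: (3,2)->(1,3) = 3
Tile 3: (3,3)->(0,2) = 4
Sum: 5 + 3 + 1 + 3 + 1 + 1 + 3 + 2 + 4 + 3 + 4 + 4 + 1 + 3 + 4 = 42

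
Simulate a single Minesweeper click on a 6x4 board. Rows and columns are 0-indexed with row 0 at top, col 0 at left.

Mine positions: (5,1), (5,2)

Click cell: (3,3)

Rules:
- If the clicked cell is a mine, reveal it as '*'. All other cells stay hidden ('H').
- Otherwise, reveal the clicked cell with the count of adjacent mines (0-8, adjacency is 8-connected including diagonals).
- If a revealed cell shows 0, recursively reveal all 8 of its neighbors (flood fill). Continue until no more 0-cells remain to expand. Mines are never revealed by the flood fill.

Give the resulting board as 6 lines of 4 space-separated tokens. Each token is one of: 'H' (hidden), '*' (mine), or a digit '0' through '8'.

0 0 0 0
0 0 0 0
0 0 0 0
0 0 0 0
1 2 2 1
H H H H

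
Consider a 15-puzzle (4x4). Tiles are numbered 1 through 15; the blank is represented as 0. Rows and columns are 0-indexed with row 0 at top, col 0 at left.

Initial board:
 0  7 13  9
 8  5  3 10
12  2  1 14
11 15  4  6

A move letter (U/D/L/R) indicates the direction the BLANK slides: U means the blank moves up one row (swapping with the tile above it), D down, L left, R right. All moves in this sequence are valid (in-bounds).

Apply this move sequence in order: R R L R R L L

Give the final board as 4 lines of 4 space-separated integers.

After move 1 (R):
 7  0 13  9
 8  5  3 10
12  2  1 14
11 15  4  6

After move 2 (R):
 7 13  0  9
 8  5  3 10
12  2  1 14
11 15  4  6

After move 3 (L):
 7  0 13  9
 8  5  3 10
12  2  1 14
11 15  4  6

After move 4 (R):
 7 13  0  9
 8  5  3 10
12  2  1 14
11 15  4  6

After move 5 (R):
 7 13  9  0
 8  5  3 10
12  2  1 14
11 15  4  6

After move 6 (L):
 7 13  0  9
 8  5  3 10
12  2  1 14
11 15  4  6

After move 7 (L):
 7  0 13  9
 8  5  3 10
12  2  1 14
11 15  4  6

Answer:  7  0 13  9
 8  5  3 10
12  2  1 14
11 15  4  6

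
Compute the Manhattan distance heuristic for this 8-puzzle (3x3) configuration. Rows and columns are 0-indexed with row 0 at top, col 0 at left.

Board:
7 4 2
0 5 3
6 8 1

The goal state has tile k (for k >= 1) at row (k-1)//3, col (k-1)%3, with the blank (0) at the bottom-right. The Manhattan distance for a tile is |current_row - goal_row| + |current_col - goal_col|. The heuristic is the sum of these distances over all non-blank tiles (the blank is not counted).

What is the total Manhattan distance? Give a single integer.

Answer: 13

Derivation:
Tile 7: (0,0)->(2,0) = 2
Tile 4: (0,1)->(1,0) = 2
Tile 2: (0,2)->(0,1) = 1
Tile 5: (1,1)->(1,1) = 0
Tile 3: (1,2)->(0,2) = 1
Tile 6: (2,0)->(1,2) = 3
Tile 8: (2,1)->(2,1) = 0
Tile 1: (2,2)->(0,0) = 4
Sum: 2 + 2 + 1 + 0 + 1 + 3 + 0 + 4 = 13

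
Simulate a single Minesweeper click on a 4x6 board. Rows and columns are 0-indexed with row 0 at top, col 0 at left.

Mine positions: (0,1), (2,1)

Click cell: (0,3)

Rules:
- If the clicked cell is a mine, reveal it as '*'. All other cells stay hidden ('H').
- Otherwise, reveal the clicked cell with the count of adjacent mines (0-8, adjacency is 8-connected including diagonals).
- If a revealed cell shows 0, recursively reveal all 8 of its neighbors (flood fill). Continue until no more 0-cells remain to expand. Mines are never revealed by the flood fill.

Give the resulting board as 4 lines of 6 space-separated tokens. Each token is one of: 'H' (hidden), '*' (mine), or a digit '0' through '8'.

H H 1 0 0 0
H H 2 0 0 0
H H 1 0 0 0
H H 1 0 0 0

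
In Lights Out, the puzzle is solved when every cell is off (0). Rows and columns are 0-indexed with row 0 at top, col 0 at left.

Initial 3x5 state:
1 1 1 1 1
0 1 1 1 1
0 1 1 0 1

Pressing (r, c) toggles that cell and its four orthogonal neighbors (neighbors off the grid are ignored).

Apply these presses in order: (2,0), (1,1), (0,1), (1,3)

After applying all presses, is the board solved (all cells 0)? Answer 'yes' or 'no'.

Answer: no

Derivation:
After press 1 at (2,0):
1 1 1 1 1
1 1 1 1 1
1 0 1 0 1

After press 2 at (1,1):
1 0 1 1 1
0 0 0 1 1
1 1 1 0 1

After press 3 at (0,1):
0 1 0 1 1
0 1 0 1 1
1 1 1 0 1

After press 4 at (1,3):
0 1 0 0 1
0 1 1 0 0
1 1 1 1 1

Lights still on: 9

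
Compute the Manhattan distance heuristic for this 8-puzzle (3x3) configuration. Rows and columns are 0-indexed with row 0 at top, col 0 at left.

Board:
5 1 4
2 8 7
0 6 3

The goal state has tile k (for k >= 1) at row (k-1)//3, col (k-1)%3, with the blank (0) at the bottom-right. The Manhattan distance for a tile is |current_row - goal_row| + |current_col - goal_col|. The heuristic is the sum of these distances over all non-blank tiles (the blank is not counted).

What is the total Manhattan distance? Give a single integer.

Answer: 16

Derivation:
Tile 5: (0,0)->(1,1) = 2
Tile 1: (0,1)->(0,0) = 1
Tile 4: (0,2)->(1,0) = 3
Tile 2: (1,0)->(0,1) = 2
Tile 8: (1,1)->(2,1) = 1
Tile 7: (1,2)->(2,0) = 3
Tile 6: (2,1)->(1,2) = 2
Tile 3: (2,2)->(0,2) = 2
Sum: 2 + 1 + 3 + 2 + 1 + 3 + 2 + 2 = 16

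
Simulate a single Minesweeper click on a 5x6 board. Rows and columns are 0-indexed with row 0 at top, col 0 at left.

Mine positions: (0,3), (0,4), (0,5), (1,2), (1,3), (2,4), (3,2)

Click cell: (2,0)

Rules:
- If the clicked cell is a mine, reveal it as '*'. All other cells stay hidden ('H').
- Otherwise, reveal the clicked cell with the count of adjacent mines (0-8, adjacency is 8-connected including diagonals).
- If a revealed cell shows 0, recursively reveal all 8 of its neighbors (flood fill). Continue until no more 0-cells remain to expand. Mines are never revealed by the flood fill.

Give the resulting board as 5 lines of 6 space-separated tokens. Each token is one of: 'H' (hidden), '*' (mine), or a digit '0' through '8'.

0 1 H H H H
0 1 H H H H
0 2 H H H H
0 1 H H H H
0 1 H H H H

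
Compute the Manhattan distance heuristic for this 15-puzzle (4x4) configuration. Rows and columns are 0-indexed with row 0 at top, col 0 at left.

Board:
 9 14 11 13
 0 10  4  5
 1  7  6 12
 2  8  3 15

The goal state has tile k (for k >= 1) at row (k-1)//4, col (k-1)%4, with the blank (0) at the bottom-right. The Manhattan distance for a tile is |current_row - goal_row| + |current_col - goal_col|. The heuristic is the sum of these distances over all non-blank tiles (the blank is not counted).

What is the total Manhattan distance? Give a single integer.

Answer: 37

Derivation:
Tile 9: at (0,0), goal (2,0), distance |0-2|+|0-0| = 2
Tile 14: at (0,1), goal (3,1), distance |0-3|+|1-1| = 3
Tile 11: at (0,2), goal (2,2), distance |0-2|+|2-2| = 2
Tile 13: at (0,3), goal (3,0), distance |0-3|+|3-0| = 6
Tile 10: at (1,1), goal (2,1), distance |1-2|+|1-1| = 1
Tile 4: at (1,2), goal (0,3), distance |1-0|+|2-3| = 2
Tile 5: at (1,3), goal (1,0), distance |1-1|+|3-0| = 3
Tile 1: at (2,0), goal (0,0), distance |2-0|+|0-0| = 2
Tile 7: at (2,1), goal (1,2), distance |2-1|+|1-2| = 2
Tile 6: at (2,2), goal (1,1), distance |2-1|+|2-1| = 2
Tile 12: at (2,3), goal (2,3), distance |2-2|+|3-3| = 0
Tile 2: at (3,0), goal (0,1), distance |3-0|+|0-1| = 4
Tile 8: at (3,1), goal (1,3), distance |3-1|+|1-3| = 4
Tile 3: at (3,2), goal (0,2), distance |3-0|+|2-2| = 3
Tile 15: at (3,3), goal (3,2), distance |3-3|+|3-2| = 1
Sum: 2 + 3 + 2 + 6 + 1 + 2 + 3 + 2 + 2 + 2 + 0 + 4 + 4 + 3 + 1 = 37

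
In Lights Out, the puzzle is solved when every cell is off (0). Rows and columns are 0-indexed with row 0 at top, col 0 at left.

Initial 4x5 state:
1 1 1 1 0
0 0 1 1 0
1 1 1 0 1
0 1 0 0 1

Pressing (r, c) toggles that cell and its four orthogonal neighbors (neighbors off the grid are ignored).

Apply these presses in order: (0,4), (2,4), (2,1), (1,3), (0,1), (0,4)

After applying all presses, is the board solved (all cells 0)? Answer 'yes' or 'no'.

Answer: yes

Derivation:
After press 1 at (0,4):
1 1 1 0 1
0 0 1 1 1
1 1 1 0 1
0 1 0 0 1

After press 2 at (2,4):
1 1 1 0 1
0 0 1 1 0
1 1 1 1 0
0 1 0 0 0

After press 3 at (2,1):
1 1 1 0 1
0 1 1 1 0
0 0 0 1 0
0 0 0 0 0

After press 4 at (1,3):
1 1 1 1 1
0 1 0 0 1
0 0 0 0 0
0 0 0 0 0

After press 5 at (0,1):
0 0 0 1 1
0 0 0 0 1
0 0 0 0 0
0 0 0 0 0

After press 6 at (0,4):
0 0 0 0 0
0 0 0 0 0
0 0 0 0 0
0 0 0 0 0

Lights still on: 0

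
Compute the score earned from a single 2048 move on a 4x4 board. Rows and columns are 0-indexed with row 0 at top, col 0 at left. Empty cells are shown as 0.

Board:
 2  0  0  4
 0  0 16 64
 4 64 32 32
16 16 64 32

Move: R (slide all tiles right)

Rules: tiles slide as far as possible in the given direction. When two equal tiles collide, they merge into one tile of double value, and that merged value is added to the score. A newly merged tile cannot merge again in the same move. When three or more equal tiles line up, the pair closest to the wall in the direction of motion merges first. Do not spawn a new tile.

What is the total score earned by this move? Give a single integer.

Slide right:
row 0: [2, 0, 0, 4] -> [0, 0, 2, 4]  score +0 (running 0)
row 1: [0, 0, 16, 64] -> [0, 0, 16, 64]  score +0 (running 0)
row 2: [4, 64, 32, 32] -> [0, 4, 64, 64]  score +64 (running 64)
row 3: [16, 16, 64, 32] -> [0, 32, 64, 32]  score +32 (running 96)
Board after move:
 0  0  2  4
 0  0 16 64
 0  4 64 64
 0 32 64 32

Answer: 96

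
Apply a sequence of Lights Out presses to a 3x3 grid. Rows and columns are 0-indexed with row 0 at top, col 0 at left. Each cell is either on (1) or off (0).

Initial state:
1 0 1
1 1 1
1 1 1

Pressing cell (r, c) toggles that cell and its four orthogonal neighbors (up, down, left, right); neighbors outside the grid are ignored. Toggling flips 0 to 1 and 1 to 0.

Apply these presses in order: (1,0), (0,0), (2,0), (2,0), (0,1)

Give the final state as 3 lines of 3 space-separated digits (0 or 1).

After press 1 at (1,0):
0 0 1
0 0 1
0 1 1

After press 2 at (0,0):
1 1 1
1 0 1
0 1 1

After press 3 at (2,0):
1 1 1
0 0 1
1 0 1

After press 4 at (2,0):
1 1 1
1 0 1
0 1 1

After press 5 at (0,1):
0 0 0
1 1 1
0 1 1

Answer: 0 0 0
1 1 1
0 1 1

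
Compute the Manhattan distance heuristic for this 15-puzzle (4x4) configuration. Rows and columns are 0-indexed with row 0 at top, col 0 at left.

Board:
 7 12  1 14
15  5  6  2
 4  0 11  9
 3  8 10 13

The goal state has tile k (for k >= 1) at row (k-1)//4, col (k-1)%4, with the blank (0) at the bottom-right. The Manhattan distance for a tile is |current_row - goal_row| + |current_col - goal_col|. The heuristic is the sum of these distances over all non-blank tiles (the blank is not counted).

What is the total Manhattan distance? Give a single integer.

Tile 7: at (0,0), goal (1,2), distance |0-1|+|0-2| = 3
Tile 12: at (0,1), goal (2,3), distance |0-2|+|1-3| = 4
Tile 1: at (0,2), goal (0,0), distance |0-0|+|2-0| = 2
Tile 14: at (0,3), goal (3,1), distance |0-3|+|3-1| = 5
Tile 15: at (1,0), goal (3,2), distance |1-3|+|0-2| = 4
Tile 5: at (1,1), goal (1,0), distance |1-1|+|1-0| = 1
Tile 6: at (1,2), goal (1,1), distance |1-1|+|2-1| = 1
Tile 2: at (1,3), goal (0,1), distance |1-0|+|3-1| = 3
Tile 4: at (2,0), goal (0,3), distance |2-0|+|0-3| = 5
Tile 11: at (2,2), goal (2,2), distance |2-2|+|2-2| = 0
Tile 9: at (2,3), goal (2,0), distance |2-2|+|3-0| = 3
Tile 3: at (3,0), goal (0,2), distance |3-0|+|0-2| = 5
Tile 8: at (3,1), goal (1,3), distance |3-1|+|1-3| = 4
Tile 10: at (3,2), goal (2,1), distance |3-2|+|2-1| = 2
Tile 13: at (3,3), goal (3,0), distance |3-3|+|3-0| = 3
Sum: 3 + 4 + 2 + 5 + 4 + 1 + 1 + 3 + 5 + 0 + 3 + 5 + 4 + 2 + 3 = 45

Answer: 45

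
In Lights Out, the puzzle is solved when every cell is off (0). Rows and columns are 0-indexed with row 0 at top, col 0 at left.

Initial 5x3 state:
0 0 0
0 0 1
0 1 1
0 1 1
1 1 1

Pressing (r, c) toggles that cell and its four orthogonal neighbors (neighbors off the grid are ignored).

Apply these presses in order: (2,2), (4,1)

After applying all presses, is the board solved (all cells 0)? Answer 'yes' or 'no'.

Answer: yes

Derivation:
After press 1 at (2,2):
0 0 0
0 0 0
0 0 0
0 1 0
1 1 1

After press 2 at (4,1):
0 0 0
0 0 0
0 0 0
0 0 0
0 0 0

Lights still on: 0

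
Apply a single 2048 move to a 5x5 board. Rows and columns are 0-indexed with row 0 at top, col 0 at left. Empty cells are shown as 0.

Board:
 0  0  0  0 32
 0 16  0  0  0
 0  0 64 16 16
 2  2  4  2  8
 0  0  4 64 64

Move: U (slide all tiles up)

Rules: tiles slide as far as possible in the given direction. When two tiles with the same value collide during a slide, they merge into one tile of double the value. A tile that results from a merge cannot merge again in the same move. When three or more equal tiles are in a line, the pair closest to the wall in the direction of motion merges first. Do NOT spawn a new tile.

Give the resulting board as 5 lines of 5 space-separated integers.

Answer:  2 16 64 16 32
 0  2  8  2 16
 0  0  0 64  8
 0  0  0  0 64
 0  0  0  0  0

Derivation:
Slide up:
col 0: [0, 0, 0, 2, 0] -> [2, 0, 0, 0, 0]
col 1: [0, 16, 0, 2, 0] -> [16, 2, 0, 0, 0]
col 2: [0, 0, 64, 4, 4] -> [64, 8, 0, 0, 0]
col 3: [0, 0, 16, 2, 64] -> [16, 2, 64, 0, 0]
col 4: [32, 0, 16, 8, 64] -> [32, 16, 8, 64, 0]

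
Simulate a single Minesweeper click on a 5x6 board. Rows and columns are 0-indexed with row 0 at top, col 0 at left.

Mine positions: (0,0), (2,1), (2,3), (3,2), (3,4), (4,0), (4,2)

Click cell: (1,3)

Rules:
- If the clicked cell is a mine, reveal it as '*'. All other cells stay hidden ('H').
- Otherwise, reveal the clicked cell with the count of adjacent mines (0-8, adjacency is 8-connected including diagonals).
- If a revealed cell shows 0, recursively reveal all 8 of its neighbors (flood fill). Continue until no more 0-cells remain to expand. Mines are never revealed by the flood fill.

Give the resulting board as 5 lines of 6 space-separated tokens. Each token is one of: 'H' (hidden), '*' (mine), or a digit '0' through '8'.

H H H H H H
H H H 1 H H
H H H H H H
H H H H H H
H H H H H H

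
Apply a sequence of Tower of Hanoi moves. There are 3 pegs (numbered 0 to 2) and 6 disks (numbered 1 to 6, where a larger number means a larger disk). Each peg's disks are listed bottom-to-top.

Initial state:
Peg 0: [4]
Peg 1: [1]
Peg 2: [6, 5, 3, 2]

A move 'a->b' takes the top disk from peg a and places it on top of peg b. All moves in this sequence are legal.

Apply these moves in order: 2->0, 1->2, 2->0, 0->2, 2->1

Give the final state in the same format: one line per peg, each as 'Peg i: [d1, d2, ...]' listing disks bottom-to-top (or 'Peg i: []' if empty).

Answer: Peg 0: [4, 2]
Peg 1: [1]
Peg 2: [6, 5, 3]

Derivation:
After move 1 (2->0):
Peg 0: [4, 2]
Peg 1: [1]
Peg 2: [6, 5, 3]

After move 2 (1->2):
Peg 0: [4, 2]
Peg 1: []
Peg 2: [6, 5, 3, 1]

After move 3 (2->0):
Peg 0: [4, 2, 1]
Peg 1: []
Peg 2: [6, 5, 3]

After move 4 (0->2):
Peg 0: [4, 2]
Peg 1: []
Peg 2: [6, 5, 3, 1]

After move 5 (2->1):
Peg 0: [4, 2]
Peg 1: [1]
Peg 2: [6, 5, 3]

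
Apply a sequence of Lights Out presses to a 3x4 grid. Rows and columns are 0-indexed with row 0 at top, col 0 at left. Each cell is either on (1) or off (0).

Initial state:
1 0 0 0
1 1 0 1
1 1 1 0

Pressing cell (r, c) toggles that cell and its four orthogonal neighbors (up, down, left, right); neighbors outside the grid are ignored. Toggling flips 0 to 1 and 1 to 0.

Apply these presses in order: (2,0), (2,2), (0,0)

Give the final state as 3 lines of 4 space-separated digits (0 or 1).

After press 1 at (2,0):
1 0 0 0
0 1 0 1
0 0 1 0

After press 2 at (2,2):
1 0 0 0
0 1 1 1
0 1 0 1

After press 3 at (0,0):
0 1 0 0
1 1 1 1
0 1 0 1

Answer: 0 1 0 0
1 1 1 1
0 1 0 1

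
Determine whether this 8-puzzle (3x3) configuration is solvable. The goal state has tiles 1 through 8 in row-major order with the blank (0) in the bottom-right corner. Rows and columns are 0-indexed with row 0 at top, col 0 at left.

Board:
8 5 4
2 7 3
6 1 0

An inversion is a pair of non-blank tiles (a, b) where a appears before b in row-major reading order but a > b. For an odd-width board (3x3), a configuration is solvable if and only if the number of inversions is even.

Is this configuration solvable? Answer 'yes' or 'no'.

Inversions (pairs i<j in row-major order where tile[i] > tile[j] > 0): 20
20 is even, so the puzzle is solvable.

Answer: yes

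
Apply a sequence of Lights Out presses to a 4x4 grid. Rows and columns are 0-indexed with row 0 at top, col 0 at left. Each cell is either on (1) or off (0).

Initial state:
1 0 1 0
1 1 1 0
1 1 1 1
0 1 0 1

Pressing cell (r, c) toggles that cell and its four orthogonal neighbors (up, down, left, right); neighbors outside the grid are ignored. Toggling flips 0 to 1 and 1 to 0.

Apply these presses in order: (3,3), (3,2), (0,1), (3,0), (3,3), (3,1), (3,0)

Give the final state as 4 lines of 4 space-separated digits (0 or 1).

After press 1 at (3,3):
1 0 1 0
1 1 1 0
1 1 1 0
0 1 1 0

After press 2 at (3,2):
1 0 1 0
1 1 1 0
1 1 0 0
0 0 0 1

After press 3 at (0,1):
0 1 0 0
1 0 1 0
1 1 0 0
0 0 0 1

After press 4 at (3,0):
0 1 0 0
1 0 1 0
0 1 0 0
1 1 0 1

After press 5 at (3,3):
0 1 0 0
1 0 1 0
0 1 0 1
1 1 1 0

After press 6 at (3,1):
0 1 0 0
1 0 1 0
0 0 0 1
0 0 0 0

After press 7 at (3,0):
0 1 0 0
1 0 1 0
1 0 0 1
1 1 0 0

Answer: 0 1 0 0
1 0 1 0
1 0 0 1
1 1 0 0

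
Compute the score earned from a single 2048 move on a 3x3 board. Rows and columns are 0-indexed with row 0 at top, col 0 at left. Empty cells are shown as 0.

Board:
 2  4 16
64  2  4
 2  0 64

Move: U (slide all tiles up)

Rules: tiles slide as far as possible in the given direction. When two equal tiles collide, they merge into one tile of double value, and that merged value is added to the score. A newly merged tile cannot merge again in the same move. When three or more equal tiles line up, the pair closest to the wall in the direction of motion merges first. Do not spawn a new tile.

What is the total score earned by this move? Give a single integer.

Answer: 0

Derivation:
Slide up:
col 0: [2, 64, 2] -> [2, 64, 2]  score +0 (running 0)
col 1: [4, 2, 0] -> [4, 2, 0]  score +0 (running 0)
col 2: [16, 4, 64] -> [16, 4, 64]  score +0 (running 0)
Board after move:
 2  4 16
64  2  4
 2  0 64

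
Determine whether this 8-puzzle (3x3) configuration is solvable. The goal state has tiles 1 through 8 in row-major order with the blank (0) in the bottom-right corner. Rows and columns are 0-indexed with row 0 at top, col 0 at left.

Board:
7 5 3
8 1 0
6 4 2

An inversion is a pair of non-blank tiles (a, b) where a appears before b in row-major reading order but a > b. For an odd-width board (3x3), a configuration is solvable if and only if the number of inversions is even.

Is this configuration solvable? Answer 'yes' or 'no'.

Answer: no

Derivation:
Inversions (pairs i<j in row-major order where tile[i] > tile[j] > 0): 19
19 is odd, so the puzzle is not solvable.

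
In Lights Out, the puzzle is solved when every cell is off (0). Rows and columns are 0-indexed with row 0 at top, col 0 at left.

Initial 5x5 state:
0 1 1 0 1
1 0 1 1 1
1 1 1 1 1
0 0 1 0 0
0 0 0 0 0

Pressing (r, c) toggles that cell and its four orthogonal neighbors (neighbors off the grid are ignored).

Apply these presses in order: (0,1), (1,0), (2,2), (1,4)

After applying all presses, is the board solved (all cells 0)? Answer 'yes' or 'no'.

Answer: yes

Derivation:
After press 1 at (0,1):
1 0 0 0 1
1 1 1 1 1
1 1 1 1 1
0 0 1 0 0
0 0 0 0 0

After press 2 at (1,0):
0 0 0 0 1
0 0 1 1 1
0 1 1 1 1
0 0 1 0 0
0 0 0 0 0

After press 3 at (2,2):
0 0 0 0 1
0 0 0 1 1
0 0 0 0 1
0 0 0 0 0
0 0 0 0 0

After press 4 at (1,4):
0 0 0 0 0
0 0 0 0 0
0 0 0 0 0
0 0 0 0 0
0 0 0 0 0

Lights still on: 0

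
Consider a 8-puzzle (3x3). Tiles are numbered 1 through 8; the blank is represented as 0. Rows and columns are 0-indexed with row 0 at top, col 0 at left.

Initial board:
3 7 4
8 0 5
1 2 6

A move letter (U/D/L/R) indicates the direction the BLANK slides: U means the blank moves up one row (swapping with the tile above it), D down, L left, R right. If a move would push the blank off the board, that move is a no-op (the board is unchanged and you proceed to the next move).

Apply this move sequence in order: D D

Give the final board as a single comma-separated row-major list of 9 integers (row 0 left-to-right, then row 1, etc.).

Answer: 3, 7, 4, 8, 2, 5, 1, 0, 6

Derivation:
After move 1 (D):
3 7 4
8 2 5
1 0 6

After move 2 (D):
3 7 4
8 2 5
1 0 6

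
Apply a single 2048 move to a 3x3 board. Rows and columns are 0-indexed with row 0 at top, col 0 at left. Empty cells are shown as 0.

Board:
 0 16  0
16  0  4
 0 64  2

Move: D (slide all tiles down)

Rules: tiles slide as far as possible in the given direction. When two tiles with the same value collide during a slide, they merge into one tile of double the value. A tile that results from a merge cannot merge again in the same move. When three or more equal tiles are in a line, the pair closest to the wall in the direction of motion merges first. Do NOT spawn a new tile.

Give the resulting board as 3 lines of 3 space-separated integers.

Answer:  0  0  0
 0 16  4
16 64  2

Derivation:
Slide down:
col 0: [0, 16, 0] -> [0, 0, 16]
col 1: [16, 0, 64] -> [0, 16, 64]
col 2: [0, 4, 2] -> [0, 4, 2]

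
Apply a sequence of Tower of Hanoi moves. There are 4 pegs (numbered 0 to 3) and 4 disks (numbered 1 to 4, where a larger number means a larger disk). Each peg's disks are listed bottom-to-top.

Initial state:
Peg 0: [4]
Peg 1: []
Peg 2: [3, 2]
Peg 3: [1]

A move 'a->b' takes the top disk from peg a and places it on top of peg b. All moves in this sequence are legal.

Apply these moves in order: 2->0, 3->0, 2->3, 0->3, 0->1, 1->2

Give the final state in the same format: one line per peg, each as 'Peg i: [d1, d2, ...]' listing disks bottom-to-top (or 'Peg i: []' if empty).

After move 1 (2->0):
Peg 0: [4, 2]
Peg 1: []
Peg 2: [3]
Peg 3: [1]

After move 2 (3->0):
Peg 0: [4, 2, 1]
Peg 1: []
Peg 2: [3]
Peg 3: []

After move 3 (2->3):
Peg 0: [4, 2, 1]
Peg 1: []
Peg 2: []
Peg 3: [3]

After move 4 (0->3):
Peg 0: [4, 2]
Peg 1: []
Peg 2: []
Peg 3: [3, 1]

After move 5 (0->1):
Peg 0: [4]
Peg 1: [2]
Peg 2: []
Peg 3: [3, 1]

After move 6 (1->2):
Peg 0: [4]
Peg 1: []
Peg 2: [2]
Peg 3: [3, 1]

Answer: Peg 0: [4]
Peg 1: []
Peg 2: [2]
Peg 3: [3, 1]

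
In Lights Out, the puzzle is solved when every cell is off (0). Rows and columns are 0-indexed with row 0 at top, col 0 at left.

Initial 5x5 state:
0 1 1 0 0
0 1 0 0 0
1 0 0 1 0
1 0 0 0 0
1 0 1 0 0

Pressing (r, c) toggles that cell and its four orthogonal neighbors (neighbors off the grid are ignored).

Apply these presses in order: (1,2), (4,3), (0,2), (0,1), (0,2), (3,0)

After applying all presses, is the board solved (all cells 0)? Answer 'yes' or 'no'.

Answer: no

Derivation:
After press 1 at (1,2):
0 1 0 0 0
0 0 1 1 0
1 0 1 1 0
1 0 0 0 0
1 0 1 0 0

After press 2 at (4,3):
0 1 0 0 0
0 0 1 1 0
1 0 1 1 0
1 0 0 1 0
1 0 0 1 1

After press 3 at (0,2):
0 0 1 1 0
0 0 0 1 0
1 0 1 1 0
1 0 0 1 0
1 0 0 1 1

After press 4 at (0,1):
1 1 0 1 0
0 1 0 1 0
1 0 1 1 0
1 0 0 1 0
1 0 0 1 1

After press 5 at (0,2):
1 0 1 0 0
0 1 1 1 0
1 0 1 1 0
1 0 0 1 0
1 0 0 1 1

After press 6 at (3,0):
1 0 1 0 0
0 1 1 1 0
0 0 1 1 0
0 1 0 1 0
0 0 0 1 1

Lights still on: 11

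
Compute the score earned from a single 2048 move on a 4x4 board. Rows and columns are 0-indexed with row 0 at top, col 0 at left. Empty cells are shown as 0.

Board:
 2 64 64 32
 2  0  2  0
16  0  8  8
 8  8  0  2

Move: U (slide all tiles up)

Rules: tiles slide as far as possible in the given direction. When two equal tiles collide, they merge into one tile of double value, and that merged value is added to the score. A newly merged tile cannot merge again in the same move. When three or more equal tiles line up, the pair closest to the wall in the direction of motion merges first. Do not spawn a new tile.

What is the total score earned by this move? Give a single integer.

Answer: 4

Derivation:
Slide up:
col 0: [2, 2, 16, 8] -> [4, 16, 8, 0]  score +4 (running 4)
col 1: [64, 0, 0, 8] -> [64, 8, 0, 0]  score +0 (running 4)
col 2: [64, 2, 8, 0] -> [64, 2, 8, 0]  score +0 (running 4)
col 3: [32, 0, 8, 2] -> [32, 8, 2, 0]  score +0 (running 4)
Board after move:
 4 64 64 32
16  8  2  8
 8  0  8  2
 0  0  0  0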